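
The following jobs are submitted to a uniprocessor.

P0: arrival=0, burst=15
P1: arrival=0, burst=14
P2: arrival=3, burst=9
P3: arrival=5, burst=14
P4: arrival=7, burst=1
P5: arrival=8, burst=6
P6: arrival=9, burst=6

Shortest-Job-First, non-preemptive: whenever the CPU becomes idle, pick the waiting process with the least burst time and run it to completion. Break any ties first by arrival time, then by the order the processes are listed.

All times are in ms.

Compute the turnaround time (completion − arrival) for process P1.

Timeline: | P1 0-14 | P4 14-15 | P5 15-21 | P6 21-27 | P2 27-36 | P3 36-50 | P0 50-65 |
Completion: P0=65  P1=14  P2=36  P3=50  P4=15  P5=21  P6=27
Turnaround (C−A): P0=65  P1=14  P2=33  P3=45  P4=8  P5=13  P6=18
Turnaround(P1) = completion − arrival = 14 − 0 = 14

14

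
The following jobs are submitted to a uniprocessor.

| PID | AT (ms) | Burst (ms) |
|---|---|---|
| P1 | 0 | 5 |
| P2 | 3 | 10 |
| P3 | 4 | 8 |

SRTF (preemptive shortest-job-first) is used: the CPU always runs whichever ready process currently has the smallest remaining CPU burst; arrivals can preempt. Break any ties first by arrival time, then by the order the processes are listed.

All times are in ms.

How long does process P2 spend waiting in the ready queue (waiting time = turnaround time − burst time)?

Schedule: | P1 0-5 | P3 5-13 | P2 13-23 |
Completion: P1=5  P2=23  P3=13
Turnaround (C−A): P1=5  P2=20  P3=9
Waiting(P2) = turnaround − burst = 20 − 10 = 10

10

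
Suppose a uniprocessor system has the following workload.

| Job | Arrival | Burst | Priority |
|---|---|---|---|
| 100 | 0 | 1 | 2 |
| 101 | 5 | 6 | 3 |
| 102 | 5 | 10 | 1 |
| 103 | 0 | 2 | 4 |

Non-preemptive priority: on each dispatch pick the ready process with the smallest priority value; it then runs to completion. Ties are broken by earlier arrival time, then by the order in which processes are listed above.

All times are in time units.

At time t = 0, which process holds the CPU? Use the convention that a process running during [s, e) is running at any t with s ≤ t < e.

100

Timeline: | 100 0-1 | 103 1-3 | idle 3-5 | 102 5-15 | 101 15-21 |
Completion: 100=1  101=21  102=15  103=3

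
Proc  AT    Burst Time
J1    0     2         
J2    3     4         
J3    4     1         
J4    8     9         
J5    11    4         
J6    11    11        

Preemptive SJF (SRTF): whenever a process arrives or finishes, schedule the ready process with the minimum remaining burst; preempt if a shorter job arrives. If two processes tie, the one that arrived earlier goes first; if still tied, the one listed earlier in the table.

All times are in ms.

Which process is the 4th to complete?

Timeline: | J1 0-2 | idle 2-3 | J2 3-4 | J3 4-5 | J2 5-8 | J4 8-11 | J5 11-15 | J4 15-21 | J6 21-32 |
Completion: J1=2  J2=8  J3=5  J4=21  J5=15  J6=32
Finish order: J1 → J3 → J2 → J5 → J4 → J6

J5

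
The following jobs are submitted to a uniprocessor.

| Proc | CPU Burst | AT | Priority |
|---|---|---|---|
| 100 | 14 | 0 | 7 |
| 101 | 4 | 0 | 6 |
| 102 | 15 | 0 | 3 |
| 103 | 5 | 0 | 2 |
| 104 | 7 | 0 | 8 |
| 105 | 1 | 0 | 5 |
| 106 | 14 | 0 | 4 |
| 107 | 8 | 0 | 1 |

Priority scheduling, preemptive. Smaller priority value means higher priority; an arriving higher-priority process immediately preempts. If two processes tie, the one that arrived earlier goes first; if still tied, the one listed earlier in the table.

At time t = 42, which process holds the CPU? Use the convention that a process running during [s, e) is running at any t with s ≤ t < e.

105

Timeline: | 107 0-8 | 103 8-13 | 102 13-28 | 106 28-42 | 105 42-43 | 101 43-47 | 100 47-61 | 104 61-68 |
Completion: 100=61  101=47  102=28  103=13  104=68  105=43  106=42  107=8
Turnaround (C−A): 100=61  101=47  102=28  103=13  104=68  105=43  106=42  107=8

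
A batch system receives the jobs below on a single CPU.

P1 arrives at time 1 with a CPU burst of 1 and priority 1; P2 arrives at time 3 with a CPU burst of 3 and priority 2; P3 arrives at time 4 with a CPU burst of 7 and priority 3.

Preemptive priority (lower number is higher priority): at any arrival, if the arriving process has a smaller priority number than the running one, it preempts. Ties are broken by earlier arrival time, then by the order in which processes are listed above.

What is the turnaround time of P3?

9

Gantt: | idle 0-1 | P1 1-2 | idle 2-3 | P2 3-6 | P3 6-13 |
Completion: P1=2  P2=6  P3=13
Turnaround(P3) = completion − arrival = 13 − 4 = 9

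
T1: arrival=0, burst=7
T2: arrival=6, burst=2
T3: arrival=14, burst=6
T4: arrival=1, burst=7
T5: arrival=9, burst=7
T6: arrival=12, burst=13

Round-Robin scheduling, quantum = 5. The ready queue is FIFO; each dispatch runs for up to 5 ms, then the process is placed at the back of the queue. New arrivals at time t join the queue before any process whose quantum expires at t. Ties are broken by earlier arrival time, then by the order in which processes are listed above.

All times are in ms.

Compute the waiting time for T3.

Timeline: | T1 0-5 | T4 5-10 | T1 10-12 | T2 12-14 | T5 14-19 | T4 19-21 | T6 21-26 | T3 26-31 | T5 31-33 | T6 33-38 | T3 38-39 | T6 39-42 |
Completion: T1=12  T2=14  T3=39  T4=21  T5=33  T6=42
Turnaround (C−A): T1=12  T2=8  T3=25  T4=20  T5=24  T6=30
Waiting(T3) = turnaround − burst = 25 − 6 = 19

19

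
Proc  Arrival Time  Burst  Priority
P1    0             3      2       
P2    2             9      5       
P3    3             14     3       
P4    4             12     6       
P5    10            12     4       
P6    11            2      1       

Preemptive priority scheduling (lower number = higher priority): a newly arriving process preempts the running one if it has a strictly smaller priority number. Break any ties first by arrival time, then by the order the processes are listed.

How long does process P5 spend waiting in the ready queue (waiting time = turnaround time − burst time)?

Schedule: | P1 0-3 | P3 3-11 | P6 11-13 | P3 13-19 | P5 19-31 | P2 31-40 | P4 40-52 |
Completion: P1=3  P2=40  P3=19  P4=52  P5=31  P6=13
Turnaround (C−A): P1=3  P2=38  P3=16  P4=48  P5=21  P6=2
Waiting(P5) = turnaround − burst = 21 − 12 = 9

9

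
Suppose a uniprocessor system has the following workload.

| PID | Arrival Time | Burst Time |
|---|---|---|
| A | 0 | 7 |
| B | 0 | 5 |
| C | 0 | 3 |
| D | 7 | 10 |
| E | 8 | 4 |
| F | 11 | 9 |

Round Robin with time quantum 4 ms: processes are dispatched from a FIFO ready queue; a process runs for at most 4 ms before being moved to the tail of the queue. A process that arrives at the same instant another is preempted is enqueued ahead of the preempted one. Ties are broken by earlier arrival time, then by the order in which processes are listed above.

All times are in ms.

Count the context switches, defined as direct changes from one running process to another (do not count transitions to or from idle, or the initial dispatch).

Schedule: | A 0-4 | B 4-8 | C 8-11 | A 11-14 | D 14-18 | E 18-22 | B 22-23 | F 23-27 | D 27-31 | F 31-35 | D 35-37 | F 37-38 |
Completion: A=14  B=23  C=11  D=37  E=22  F=38
Turnaround (C−A): A=14  B=23  C=11  D=30  E=14  F=27

11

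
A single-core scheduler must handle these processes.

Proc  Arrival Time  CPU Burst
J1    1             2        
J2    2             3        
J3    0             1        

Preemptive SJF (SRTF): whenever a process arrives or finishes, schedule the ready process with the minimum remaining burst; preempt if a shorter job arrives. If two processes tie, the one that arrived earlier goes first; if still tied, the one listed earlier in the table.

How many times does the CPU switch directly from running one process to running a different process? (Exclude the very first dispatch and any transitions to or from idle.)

2

Timeline: | J3 0-1 | J1 1-3 | J2 3-6 |
Completion: J1=3  J2=6  J3=1
Turnaround (C−A): J1=2  J2=4  J3=1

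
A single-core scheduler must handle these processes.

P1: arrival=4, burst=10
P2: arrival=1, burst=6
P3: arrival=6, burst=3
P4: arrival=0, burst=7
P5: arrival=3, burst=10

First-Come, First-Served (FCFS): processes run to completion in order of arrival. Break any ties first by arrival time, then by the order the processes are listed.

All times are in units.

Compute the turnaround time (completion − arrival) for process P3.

30

Gantt: | P4 0-7 | P2 7-13 | P5 13-23 | P1 23-33 | P3 33-36 |
Completion: P1=33  P2=13  P3=36  P4=7  P5=23
Turnaround (C−A): P1=29  P2=12  P3=30  P4=7  P5=20
Turnaround(P3) = completion − arrival = 36 − 6 = 30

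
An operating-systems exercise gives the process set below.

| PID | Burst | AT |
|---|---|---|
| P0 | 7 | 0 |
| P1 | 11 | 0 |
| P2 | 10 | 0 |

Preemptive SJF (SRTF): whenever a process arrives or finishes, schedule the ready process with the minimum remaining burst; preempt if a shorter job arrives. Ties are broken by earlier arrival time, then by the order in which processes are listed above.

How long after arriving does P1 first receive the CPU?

17

Schedule: | P0 0-7 | P2 7-17 | P1 17-28 |
Completion: P0=7  P1=28  P2=17
Response(P1) = first start − arrival = 17 − 0 = 17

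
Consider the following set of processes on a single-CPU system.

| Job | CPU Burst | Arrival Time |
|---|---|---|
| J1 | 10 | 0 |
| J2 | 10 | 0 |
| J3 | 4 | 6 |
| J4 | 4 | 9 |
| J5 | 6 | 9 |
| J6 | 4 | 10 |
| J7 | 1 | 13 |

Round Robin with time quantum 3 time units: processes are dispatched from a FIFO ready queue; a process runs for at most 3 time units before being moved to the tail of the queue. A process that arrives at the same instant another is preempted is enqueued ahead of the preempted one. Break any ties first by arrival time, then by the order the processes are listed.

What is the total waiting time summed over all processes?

Gantt: | J1 0-3 | J2 3-6 | J1 6-9 | J3 9-12 | J2 12-15 | J4 15-18 | J5 18-21 | J1 21-24 | J6 24-27 | J3 27-28 | J7 28-29 | J2 29-32 | J4 32-33 | J5 33-36 | J1 36-37 | J6 37-38 | J2 38-39 |
Completion: J1=37  J2=39  J3=28  J4=33  J5=36  J6=38  J7=29
Turnaround (C−A): J1=37  J2=39  J3=22  J4=24  J5=27  J6=28  J7=16
Waiting = turnaround − burst: J1=27, J2=29, J3=18, J4=20, J5=21, J6=24, J7=15
Total waiting = 27 + 29 + 18 + 20 + 21 + 24 + 15 = 154

154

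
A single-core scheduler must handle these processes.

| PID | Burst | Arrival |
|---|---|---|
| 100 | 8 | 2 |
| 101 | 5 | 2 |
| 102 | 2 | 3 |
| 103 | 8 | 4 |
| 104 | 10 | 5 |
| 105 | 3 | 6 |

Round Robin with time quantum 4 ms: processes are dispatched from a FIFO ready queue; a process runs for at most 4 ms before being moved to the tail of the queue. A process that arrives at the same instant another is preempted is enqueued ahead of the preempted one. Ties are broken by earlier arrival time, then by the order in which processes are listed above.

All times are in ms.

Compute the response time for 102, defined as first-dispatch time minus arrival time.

7

Schedule: | idle 0-2 | 100 2-6 | 101 6-10 | 102 10-12 | 103 12-16 | 104 16-20 | 105 20-23 | 100 23-27 | 101 27-28 | 103 28-32 | 104 32-38 |
Completion: 100=27  101=28  102=12  103=32  104=38  105=23
Turnaround (C−A): 100=25  101=26  102=9  103=28  104=33  105=17
Response(102) = first start − arrival = 10 − 3 = 7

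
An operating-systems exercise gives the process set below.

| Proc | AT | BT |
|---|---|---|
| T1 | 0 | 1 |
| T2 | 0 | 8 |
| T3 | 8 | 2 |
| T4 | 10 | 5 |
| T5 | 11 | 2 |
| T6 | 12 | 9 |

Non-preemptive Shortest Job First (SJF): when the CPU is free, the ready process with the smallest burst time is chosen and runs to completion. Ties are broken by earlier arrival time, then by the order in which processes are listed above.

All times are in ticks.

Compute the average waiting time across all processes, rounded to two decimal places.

1.83

Schedule: | T1 0-1 | T2 1-9 | T3 9-11 | T5 11-13 | T4 13-18 | T6 18-27 |
Completion: T1=1  T2=9  T3=11  T4=18  T5=13  T6=27
Waiting times: T1=0, T2=1, T3=1, T4=3, T5=0, T6=6
Average waiting = (0+1+1+3+0+6) / 6 = 11/6 = 1.83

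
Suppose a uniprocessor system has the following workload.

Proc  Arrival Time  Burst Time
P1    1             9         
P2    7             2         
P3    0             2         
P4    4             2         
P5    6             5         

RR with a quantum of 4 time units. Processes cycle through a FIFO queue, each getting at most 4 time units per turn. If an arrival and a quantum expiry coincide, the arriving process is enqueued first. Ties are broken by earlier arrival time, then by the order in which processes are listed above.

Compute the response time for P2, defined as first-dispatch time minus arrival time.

Gantt: | P3 0-2 | P1 2-6 | P4 6-8 | P5 8-12 | P1 12-16 | P2 16-18 | P5 18-19 | P1 19-20 |
Completion: P1=20  P2=18  P3=2  P4=8  P5=19
Response(P2) = first start − arrival = 16 − 7 = 9

9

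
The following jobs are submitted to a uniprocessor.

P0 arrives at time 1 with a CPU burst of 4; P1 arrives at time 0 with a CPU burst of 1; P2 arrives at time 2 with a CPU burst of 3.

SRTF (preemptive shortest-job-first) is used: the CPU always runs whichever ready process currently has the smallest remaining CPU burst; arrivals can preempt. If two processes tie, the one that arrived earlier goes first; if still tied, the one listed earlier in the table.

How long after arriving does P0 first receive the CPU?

0

Gantt: | P1 0-1 | P0 1-5 | P2 5-8 |
Completion: P0=5  P1=1  P2=8
Turnaround (C−A): P0=4  P1=1  P2=6
Response(P0) = first start − arrival = 1 − 1 = 0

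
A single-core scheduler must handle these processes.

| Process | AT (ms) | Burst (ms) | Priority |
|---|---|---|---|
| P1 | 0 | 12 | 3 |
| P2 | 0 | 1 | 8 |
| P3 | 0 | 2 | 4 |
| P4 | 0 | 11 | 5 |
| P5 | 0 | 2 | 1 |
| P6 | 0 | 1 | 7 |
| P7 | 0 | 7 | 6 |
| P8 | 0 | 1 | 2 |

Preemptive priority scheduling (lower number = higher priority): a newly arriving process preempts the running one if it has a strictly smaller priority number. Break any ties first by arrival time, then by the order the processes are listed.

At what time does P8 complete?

Timeline: | P5 0-2 | P8 2-3 | P1 3-15 | P3 15-17 | P4 17-28 | P7 28-35 | P6 35-36 | P2 36-37 |
Completion: P1=15  P2=37  P3=17  P4=28  P5=2  P6=36  P7=35  P8=3
Turnaround (C−A): P1=15  P2=37  P3=17  P4=28  P5=2  P6=36  P7=35  P8=3

3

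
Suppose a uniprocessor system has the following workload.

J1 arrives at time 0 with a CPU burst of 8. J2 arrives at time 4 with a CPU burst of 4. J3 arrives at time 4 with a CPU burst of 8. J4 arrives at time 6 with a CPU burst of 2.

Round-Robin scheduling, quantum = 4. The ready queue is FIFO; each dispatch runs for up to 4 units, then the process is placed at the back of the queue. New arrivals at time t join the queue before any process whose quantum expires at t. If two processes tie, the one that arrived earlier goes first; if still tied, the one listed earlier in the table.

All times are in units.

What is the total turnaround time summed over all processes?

Gantt: | J1 0-4 | J2 4-8 | J3 8-12 | J1 12-16 | J4 16-18 | J3 18-22 |
Completion: J1=16  J2=8  J3=22  J4=18
Turnaround (C−A): J1=16  J2=4  J3=18  J4=12
Turnaround = completion − arrival: J1=16, J2=4, J3=18, J4=12
Total turnaround = 16 + 4 + 18 + 12 = 50

50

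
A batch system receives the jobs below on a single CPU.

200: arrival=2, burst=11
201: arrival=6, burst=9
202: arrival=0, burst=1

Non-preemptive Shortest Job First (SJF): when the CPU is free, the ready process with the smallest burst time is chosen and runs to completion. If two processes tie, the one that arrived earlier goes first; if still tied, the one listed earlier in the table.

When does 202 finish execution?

1

Timeline: | 202 0-1 | idle 1-2 | 200 2-13 | 201 13-22 |
Completion: 200=13  201=22  202=1
Turnaround (C−A): 200=11  201=16  202=1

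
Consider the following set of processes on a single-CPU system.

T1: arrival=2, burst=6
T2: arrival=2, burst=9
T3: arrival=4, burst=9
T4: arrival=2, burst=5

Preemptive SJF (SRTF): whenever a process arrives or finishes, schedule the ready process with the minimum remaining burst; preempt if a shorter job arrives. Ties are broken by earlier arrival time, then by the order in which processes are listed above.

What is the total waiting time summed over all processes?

34

Timeline: | idle 0-2 | T4 2-7 | T1 7-13 | T2 13-22 | T3 22-31 |
Completion: T1=13  T2=22  T3=31  T4=7
Turnaround (C−A): T1=11  T2=20  T3=27  T4=5
Waiting = turnaround − burst: T1=5, T2=11, T3=18, T4=0
Total waiting = 5 + 11 + 18 + 0 = 34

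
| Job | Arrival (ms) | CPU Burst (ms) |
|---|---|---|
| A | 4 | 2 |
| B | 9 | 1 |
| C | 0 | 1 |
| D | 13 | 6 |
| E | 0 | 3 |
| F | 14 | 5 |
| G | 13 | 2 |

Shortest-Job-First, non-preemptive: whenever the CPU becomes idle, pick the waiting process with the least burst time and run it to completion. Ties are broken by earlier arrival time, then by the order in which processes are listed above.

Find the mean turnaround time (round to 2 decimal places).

4.14

Timeline: | C 0-1 | E 1-4 | A 4-6 | idle 6-9 | B 9-10 | idle 10-13 | G 13-15 | F 15-20 | D 20-26 |
Completion: A=6  B=10  C=1  D=26  E=4  F=20  G=15
Turnaround (C−A): A=2  B=1  C=1  D=13  E=4  F=6  G=2
Turnaround times: A=2, B=1, C=1, D=13, E=4, F=6, G=2
Average turnaround = (2+1+1+13+4+6+2) / 7 = 29/7 = 4.14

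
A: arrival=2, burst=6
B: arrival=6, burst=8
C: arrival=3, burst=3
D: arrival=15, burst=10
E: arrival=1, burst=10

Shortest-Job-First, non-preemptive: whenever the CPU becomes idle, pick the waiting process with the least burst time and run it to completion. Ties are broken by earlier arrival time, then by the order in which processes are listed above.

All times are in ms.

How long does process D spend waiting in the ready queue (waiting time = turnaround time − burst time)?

13

Gantt: | idle 0-1 | E 1-11 | C 11-14 | A 14-20 | B 20-28 | D 28-38 |
Completion: A=20  B=28  C=14  D=38  E=11
Waiting(D) = turnaround − burst = 23 − 10 = 13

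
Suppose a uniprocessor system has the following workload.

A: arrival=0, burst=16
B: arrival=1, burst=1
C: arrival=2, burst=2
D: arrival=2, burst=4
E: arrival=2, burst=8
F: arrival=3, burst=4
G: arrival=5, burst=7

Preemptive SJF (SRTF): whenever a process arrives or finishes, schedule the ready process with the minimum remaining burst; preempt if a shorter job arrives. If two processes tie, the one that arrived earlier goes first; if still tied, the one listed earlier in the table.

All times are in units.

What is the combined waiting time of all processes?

Schedule: | A 0-1 | B 1-2 | C 2-4 | D 4-8 | F 8-12 | G 12-19 | E 19-27 | A 27-42 |
Completion: A=42  B=2  C=4  D=8  E=27  F=12  G=19
Turnaround (C−A): A=42  B=1  C=2  D=6  E=25  F=9  G=14
Waiting = turnaround − burst: A=26, B=0, C=0, D=2, E=17, F=5, G=7
Total waiting = 26 + 0 + 0 + 2 + 17 + 5 + 7 = 57

57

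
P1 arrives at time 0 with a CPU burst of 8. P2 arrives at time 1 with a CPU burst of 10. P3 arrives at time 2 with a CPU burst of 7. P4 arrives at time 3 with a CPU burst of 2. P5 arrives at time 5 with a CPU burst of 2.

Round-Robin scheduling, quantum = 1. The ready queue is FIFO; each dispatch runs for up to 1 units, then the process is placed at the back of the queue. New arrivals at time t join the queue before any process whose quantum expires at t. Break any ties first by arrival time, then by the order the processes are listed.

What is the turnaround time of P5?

Gantt: | P1 0-1 | P2 1-2 | P1 2-3 | P3 3-4 | P2 4-5 | P4 5-6 | P1 6-7 | P3 7-8 | P5 8-9 | P2 9-10 | P4 10-11 | P1 11-12 | P3 12-13 | P5 13-14 | P2 14-15 | P1 15-16 | P3 16-17 | P2 17-18 | P1 18-19 | P3 19-20 | P2 20-21 | P1 21-22 | P3 22-23 | P2 23-24 | P1 24-25 | P3 25-26 | P2 26-29 |
Completion: P1=25  P2=29  P3=26  P4=11  P5=14
Turnaround(P5) = completion − arrival = 14 − 5 = 9

9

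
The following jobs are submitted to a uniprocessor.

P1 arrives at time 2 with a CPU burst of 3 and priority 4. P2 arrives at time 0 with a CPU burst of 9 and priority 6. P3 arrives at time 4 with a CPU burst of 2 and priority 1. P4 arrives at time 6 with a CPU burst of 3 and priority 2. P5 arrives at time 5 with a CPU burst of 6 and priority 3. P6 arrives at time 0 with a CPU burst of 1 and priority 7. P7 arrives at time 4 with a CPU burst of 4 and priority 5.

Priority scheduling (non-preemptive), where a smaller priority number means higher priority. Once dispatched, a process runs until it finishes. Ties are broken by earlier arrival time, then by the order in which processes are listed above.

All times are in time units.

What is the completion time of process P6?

Gantt: | P2 0-9 | P3 9-11 | P4 11-14 | P5 14-20 | P1 20-23 | P7 23-27 | P6 27-28 |
Completion: P1=23  P2=9  P3=11  P4=14  P5=20  P6=28  P7=27

28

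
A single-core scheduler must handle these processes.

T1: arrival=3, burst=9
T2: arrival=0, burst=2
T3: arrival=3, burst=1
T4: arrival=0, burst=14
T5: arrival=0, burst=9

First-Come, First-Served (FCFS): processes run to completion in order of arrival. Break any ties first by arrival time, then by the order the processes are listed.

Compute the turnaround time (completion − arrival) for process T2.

Timeline: | T2 0-2 | T4 2-16 | T5 16-25 | T1 25-34 | T3 34-35 |
Completion: T1=34  T2=2  T3=35  T4=16  T5=25
Turnaround (C−A): T1=31  T2=2  T3=32  T4=16  T5=25
Turnaround(T2) = completion − arrival = 2 − 0 = 2

2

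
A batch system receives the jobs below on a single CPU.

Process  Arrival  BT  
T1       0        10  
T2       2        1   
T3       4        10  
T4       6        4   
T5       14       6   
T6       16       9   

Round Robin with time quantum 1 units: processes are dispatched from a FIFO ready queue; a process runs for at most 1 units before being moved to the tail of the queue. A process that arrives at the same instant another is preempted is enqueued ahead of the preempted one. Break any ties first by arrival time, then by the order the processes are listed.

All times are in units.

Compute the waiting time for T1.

17

Timeline: | T1 0-2 | T2 2-3 | T1 3-4 | T3 4-5 | T1 5-6 | T3 6-7 | T4 7-8 | T1 8-9 | T3 9-10 | T4 10-11 | T1 11-12 | T3 12-13 | T4 13-14 | T1 14-15 | T3 15-16 | T5 16-17 | T4 17-18 | T1 18-19 | T6 19-20 | T3 20-21 | T5 21-22 | T1 22-23 | T6 23-24 | T3 24-25 | T5 25-26 | T1 26-27 | T6 27-28 | T3 28-29 | T5 29-30 | T6 30-31 | T3 31-32 | T5 32-33 | T6 33-34 | T3 34-35 | T5 35-36 | T6 36-40 |
Completion: T1=27  T2=3  T3=35  T4=18  T5=36  T6=40
Turnaround (C−A): T1=27  T2=1  T3=31  T4=12  T5=22  T6=24
Waiting(T1) = turnaround − burst = 27 − 10 = 17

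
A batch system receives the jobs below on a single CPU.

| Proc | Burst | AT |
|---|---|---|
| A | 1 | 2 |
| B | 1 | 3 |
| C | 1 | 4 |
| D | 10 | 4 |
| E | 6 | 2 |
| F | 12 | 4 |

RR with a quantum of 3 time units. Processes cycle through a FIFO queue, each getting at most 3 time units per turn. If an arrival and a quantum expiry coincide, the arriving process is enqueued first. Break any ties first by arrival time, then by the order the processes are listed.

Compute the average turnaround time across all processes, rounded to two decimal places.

13.17

Timeline: | idle 0-2 | A 2-3 | E 3-6 | B 6-7 | C 7-8 | D 8-11 | F 11-14 | E 14-17 | D 17-20 | F 20-23 | D 23-26 | F 26-29 | D 29-30 | F 30-33 |
Completion: A=3  B=7  C=8  D=30  E=17  F=33
Turnaround (C−A): A=1  B=4  C=4  D=26  E=15  F=29
Turnaround times: A=1, B=4, C=4, D=26, E=15, F=29
Average turnaround = (1+4+4+26+15+29) / 6 = 79/6 = 13.17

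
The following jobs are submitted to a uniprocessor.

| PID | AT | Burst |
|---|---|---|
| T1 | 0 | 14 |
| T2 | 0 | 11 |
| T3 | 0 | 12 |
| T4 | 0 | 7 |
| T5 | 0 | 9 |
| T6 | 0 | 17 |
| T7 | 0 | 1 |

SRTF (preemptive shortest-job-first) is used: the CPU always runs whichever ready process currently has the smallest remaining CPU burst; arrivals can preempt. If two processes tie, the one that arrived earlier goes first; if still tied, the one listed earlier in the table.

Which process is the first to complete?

Gantt: | T7 0-1 | T4 1-8 | T5 8-17 | T2 17-28 | T3 28-40 | T1 40-54 | T6 54-71 |
Completion: T1=54  T2=28  T3=40  T4=8  T5=17  T6=71  T7=1
Finish order: T7 → T4 → T5 → T2 → T3 → T1 → T6

T7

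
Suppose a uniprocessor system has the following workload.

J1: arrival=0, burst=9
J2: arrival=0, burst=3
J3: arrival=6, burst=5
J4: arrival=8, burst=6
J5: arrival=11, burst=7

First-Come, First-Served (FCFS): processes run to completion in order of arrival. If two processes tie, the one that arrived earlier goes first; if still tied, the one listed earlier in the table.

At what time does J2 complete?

Gantt: | J1 0-9 | J2 9-12 | J3 12-17 | J4 17-23 | J5 23-30 |
Completion: J1=9  J2=12  J3=17  J4=23  J5=30
Turnaround (C−A): J1=9  J2=12  J3=11  J4=15  J5=19

12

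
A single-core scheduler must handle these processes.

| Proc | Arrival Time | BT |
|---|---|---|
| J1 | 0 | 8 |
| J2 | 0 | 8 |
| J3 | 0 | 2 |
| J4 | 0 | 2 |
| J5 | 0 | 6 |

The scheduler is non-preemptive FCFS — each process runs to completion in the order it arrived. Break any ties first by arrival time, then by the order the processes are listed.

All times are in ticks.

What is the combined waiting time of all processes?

Timeline: | J1 0-8 | J2 8-16 | J3 16-18 | J4 18-20 | J5 20-26 |
Completion: J1=8  J2=16  J3=18  J4=20  J5=26
Waiting = turnaround − burst: J1=0, J2=8, J3=16, J4=18, J5=20
Total waiting = 0 + 8 + 16 + 18 + 20 = 62

62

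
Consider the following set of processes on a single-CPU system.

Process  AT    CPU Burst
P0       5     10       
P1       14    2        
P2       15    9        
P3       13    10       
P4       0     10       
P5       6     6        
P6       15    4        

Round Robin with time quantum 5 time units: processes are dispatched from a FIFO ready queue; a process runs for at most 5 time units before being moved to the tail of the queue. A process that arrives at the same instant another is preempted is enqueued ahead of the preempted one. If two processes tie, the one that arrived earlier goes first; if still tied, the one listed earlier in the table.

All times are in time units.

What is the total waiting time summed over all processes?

134

Schedule: | P4 0-5 | P0 5-10 | P4 10-15 | P5 15-20 | P0 20-25 | P3 25-30 | P1 30-32 | P2 32-37 | P6 37-41 | P5 41-42 | P3 42-47 | P2 47-51 |
Completion: P0=25  P1=32  P2=51  P3=47  P4=15  P5=42  P6=41
Turnaround (C−A): P0=20  P1=18  P2=36  P3=34  P4=15  P5=36  P6=26
Waiting = turnaround − burst: P0=10, P1=16, P2=27, P3=24, P4=5, P5=30, P6=22
Total waiting = 10 + 16 + 27 + 24 + 5 + 30 + 22 = 134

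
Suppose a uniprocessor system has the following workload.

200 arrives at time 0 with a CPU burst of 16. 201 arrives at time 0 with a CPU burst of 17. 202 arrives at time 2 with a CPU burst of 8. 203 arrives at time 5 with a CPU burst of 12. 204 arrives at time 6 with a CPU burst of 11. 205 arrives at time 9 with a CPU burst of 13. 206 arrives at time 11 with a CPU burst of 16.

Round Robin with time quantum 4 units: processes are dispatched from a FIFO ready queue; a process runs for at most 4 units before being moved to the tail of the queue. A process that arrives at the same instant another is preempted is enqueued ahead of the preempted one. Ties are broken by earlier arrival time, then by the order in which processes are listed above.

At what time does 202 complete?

40

Schedule: | 200 0-4 | 201 4-8 | 202 8-12 | 200 12-16 | 203 16-20 | 204 20-24 | 201 24-28 | 205 28-32 | 206 32-36 | 202 36-40 | 200 40-44 | 203 44-48 | 204 48-52 | 201 52-56 | 205 56-60 | 206 60-64 | 200 64-68 | 203 68-72 | 204 72-75 | 201 75-79 | 205 79-83 | 206 83-87 | 201 87-88 | 205 88-89 | 206 89-93 |
Completion: 200=68  201=88  202=40  203=72  204=75  205=89  206=93
Turnaround (C−A): 200=68  201=88  202=38  203=67  204=69  205=80  206=82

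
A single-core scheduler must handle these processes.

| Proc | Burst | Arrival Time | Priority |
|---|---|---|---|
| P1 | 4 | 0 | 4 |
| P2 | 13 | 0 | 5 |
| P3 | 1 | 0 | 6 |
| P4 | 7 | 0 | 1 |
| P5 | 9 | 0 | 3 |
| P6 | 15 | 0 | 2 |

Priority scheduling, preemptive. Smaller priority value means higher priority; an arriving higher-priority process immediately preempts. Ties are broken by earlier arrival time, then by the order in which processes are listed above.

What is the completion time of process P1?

35

Gantt: | P4 0-7 | P6 7-22 | P5 22-31 | P1 31-35 | P2 35-48 | P3 48-49 |
Completion: P1=35  P2=48  P3=49  P4=7  P5=31  P6=22
Turnaround (C−A): P1=35  P2=48  P3=49  P4=7  P5=31  P6=22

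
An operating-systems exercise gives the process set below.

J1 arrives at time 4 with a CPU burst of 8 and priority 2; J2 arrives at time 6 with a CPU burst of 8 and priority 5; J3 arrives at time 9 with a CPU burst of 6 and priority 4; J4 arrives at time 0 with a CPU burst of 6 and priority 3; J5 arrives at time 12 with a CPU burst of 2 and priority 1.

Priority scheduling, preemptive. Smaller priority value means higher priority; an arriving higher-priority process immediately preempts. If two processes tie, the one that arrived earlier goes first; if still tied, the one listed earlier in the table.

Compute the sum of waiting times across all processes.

33

Timeline: | J4 0-4 | J1 4-12 | J5 12-14 | J4 14-16 | J3 16-22 | J2 22-30 |
Completion: J1=12  J2=30  J3=22  J4=16  J5=14
Turnaround (C−A): J1=8  J2=24  J3=13  J4=16  J5=2
Waiting = turnaround − burst: J1=0, J2=16, J3=7, J4=10, J5=0
Total waiting = 0 + 16 + 7 + 10 + 0 = 33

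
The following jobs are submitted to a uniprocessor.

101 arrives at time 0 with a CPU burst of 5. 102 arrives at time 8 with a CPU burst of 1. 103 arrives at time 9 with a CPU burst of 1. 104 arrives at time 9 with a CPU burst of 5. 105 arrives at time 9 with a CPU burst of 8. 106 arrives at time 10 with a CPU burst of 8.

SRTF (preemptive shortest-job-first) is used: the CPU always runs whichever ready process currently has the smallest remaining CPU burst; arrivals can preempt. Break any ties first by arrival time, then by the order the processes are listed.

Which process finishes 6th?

Timeline: | 101 0-5 | idle 5-8 | 102 8-9 | 103 9-10 | 104 10-15 | 105 15-23 | 106 23-31 |
Completion: 101=5  102=9  103=10  104=15  105=23  106=31
Finish order: 101 → 102 → 103 → 104 → 105 → 106

106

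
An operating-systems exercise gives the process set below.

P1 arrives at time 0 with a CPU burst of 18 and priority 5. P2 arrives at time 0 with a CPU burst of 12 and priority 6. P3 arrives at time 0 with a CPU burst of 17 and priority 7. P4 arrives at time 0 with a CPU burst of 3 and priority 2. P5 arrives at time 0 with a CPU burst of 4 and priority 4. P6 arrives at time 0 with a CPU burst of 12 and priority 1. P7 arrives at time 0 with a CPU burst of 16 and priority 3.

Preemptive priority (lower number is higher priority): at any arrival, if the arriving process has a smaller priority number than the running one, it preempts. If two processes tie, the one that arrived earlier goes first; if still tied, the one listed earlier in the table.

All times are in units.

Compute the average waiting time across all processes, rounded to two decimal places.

30.14

Gantt: | P6 0-12 | P4 12-15 | P7 15-31 | P5 31-35 | P1 35-53 | P2 53-65 | P3 65-82 |
Completion: P1=53  P2=65  P3=82  P4=15  P5=35  P6=12  P7=31
Turnaround (C−A): P1=53  P2=65  P3=82  P4=15  P5=35  P6=12  P7=31
Waiting times: P1=35, P2=53, P3=65, P4=12, P5=31, P6=0, P7=15
Average waiting = (35+53+65+12+31+0+15) / 7 = 211/7 = 30.14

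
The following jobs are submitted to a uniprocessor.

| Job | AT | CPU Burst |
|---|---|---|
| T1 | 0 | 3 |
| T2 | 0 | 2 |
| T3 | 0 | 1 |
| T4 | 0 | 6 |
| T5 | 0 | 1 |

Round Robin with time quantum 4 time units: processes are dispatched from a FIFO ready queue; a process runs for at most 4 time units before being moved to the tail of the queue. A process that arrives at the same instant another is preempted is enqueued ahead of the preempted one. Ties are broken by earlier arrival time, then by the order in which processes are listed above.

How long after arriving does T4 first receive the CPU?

Timeline: | T1 0-3 | T2 3-5 | T3 5-6 | T4 6-10 | T5 10-11 | T4 11-13 |
Completion: T1=3  T2=5  T3=6  T4=13  T5=11
Response(T4) = first start − arrival = 6 − 0 = 6

6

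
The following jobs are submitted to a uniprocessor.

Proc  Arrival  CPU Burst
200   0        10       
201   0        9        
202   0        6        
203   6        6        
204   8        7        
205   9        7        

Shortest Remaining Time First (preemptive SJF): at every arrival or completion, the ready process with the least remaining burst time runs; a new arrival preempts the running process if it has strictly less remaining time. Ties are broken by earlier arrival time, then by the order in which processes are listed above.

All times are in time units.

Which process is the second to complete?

203

Gantt: | 202 0-6 | 203 6-12 | 204 12-19 | 205 19-26 | 201 26-35 | 200 35-45 |
Completion: 200=45  201=35  202=6  203=12  204=19  205=26
Finish order: 202 → 203 → 204 → 205 → 201 → 200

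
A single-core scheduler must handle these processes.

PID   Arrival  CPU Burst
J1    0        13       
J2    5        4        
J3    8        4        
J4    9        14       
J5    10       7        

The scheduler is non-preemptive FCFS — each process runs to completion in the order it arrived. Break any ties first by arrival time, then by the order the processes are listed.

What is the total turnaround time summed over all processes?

Timeline: | J1 0-13 | J2 13-17 | J3 17-21 | J4 21-35 | J5 35-42 |
Completion: J1=13  J2=17  J3=21  J4=35  J5=42
Turnaround = completion − arrival: J1=13, J2=12, J3=13, J4=26, J5=32
Total turnaround = 13 + 12 + 13 + 26 + 32 = 96

96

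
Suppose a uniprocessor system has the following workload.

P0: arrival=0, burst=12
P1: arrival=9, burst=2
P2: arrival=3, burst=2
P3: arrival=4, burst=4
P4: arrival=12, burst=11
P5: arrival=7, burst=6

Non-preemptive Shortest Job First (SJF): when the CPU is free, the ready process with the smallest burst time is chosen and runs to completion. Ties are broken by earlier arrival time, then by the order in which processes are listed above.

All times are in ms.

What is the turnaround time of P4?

Schedule: | P0 0-12 | P2 12-14 | P1 14-16 | P3 16-20 | P5 20-26 | P4 26-37 |
Completion: P0=12  P1=16  P2=14  P3=20  P4=37  P5=26
Turnaround (C−A): P0=12  P1=7  P2=11  P3=16  P4=25  P5=19
Turnaround(P4) = completion − arrival = 37 − 12 = 25

25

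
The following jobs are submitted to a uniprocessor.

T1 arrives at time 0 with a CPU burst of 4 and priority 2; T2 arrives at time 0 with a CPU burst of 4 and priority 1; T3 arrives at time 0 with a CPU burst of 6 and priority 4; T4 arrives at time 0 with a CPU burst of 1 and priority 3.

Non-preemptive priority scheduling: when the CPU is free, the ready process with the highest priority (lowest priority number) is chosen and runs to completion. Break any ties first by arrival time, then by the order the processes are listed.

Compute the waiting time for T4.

8

Schedule: | T2 0-4 | T1 4-8 | T4 8-9 | T3 9-15 |
Completion: T1=8  T2=4  T3=15  T4=9
Waiting(T4) = turnaround − burst = 9 − 1 = 8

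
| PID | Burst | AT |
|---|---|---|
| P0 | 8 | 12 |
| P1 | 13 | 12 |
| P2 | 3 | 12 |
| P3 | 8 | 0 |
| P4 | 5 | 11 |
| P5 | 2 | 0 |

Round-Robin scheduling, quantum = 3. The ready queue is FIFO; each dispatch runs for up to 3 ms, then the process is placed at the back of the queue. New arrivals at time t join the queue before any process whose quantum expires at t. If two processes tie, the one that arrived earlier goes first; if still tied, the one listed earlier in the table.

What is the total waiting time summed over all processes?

Schedule: | P3 0-3 | P5 3-5 | P3 5-10 | idle 10-11 | P4 11-14 | P0 14-17 | P1 17-20 | P2 20-23 | P4 23-25 | P0 25-28 | P1 28-31 | P0 31-33 | P1 33-40 |
Completion: P0=33  P1=40  P2=23  P3=10  P4=25  P5=5
Turnaround (C−A): P0=21  P1=28  P2=11  P3=10  P4=14  P5=5
Waiting = turnaround − burst: P0=13, P1=15, P2=8, P3=2, P4=9, P5=3
Total waiting = 13 + 15 + 8 + 2 + 9 + 3 = 50

50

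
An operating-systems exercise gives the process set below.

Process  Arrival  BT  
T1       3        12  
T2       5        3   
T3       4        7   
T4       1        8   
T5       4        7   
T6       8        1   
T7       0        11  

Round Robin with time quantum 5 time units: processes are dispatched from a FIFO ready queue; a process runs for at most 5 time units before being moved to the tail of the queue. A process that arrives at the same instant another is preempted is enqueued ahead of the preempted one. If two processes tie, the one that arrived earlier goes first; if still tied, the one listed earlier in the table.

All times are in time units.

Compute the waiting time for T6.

Gantt: | T7 0-5 | T4 5-10 | T1 10-15 | T3 15-20 | T5 20-25 | T2 25-28 | T7 28-33 | T6 33-34 | T4 34-37 | T1 37-42 | T3 42-44 | T5 44-46 | T7 46-47 | T1 47-49 |
Completion: T1=49  T2=28  T3=44  T4=37  T5=46  T6=34  T7=47
Waiting(T6) = turnaround − burst = 26 − 1 = 25

25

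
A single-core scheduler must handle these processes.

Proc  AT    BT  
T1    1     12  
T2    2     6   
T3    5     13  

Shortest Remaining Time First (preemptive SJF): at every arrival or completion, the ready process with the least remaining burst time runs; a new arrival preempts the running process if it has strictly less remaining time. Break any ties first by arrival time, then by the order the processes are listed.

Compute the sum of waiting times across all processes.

20

Gantt: | idle 0-1 | T1 1-2 | T2 2-8 | T1 8-19 | T3 19-32 |
Completion: T1=19  T2=8  T3=32
Waiting = turnaround − burst: T1=6, T2=0, T3=14
Total waiting = 6 + 0 + 14 = 20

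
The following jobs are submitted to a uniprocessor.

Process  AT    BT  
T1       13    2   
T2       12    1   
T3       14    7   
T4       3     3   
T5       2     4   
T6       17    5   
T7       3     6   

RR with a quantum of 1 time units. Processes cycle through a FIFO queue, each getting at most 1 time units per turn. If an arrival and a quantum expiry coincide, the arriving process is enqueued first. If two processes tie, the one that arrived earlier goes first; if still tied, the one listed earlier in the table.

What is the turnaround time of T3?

Schedule: | idle 0-2 | T5 2-3 | T4 3-4 | T7 4-5 | T5 5-6 | T4 6-7 | T7 7-8 | T5 8-9 | T4 9-10 | T7 10-11 | T5 11-12 | T7 12-13 | T2 13-14 | T1 14-15 | T7 15-16 | T3 16-17 | T1 17-18 | T7 18-19 | T6 19-20 | T3 20-21 | T6 21-22 | T3 22-23 | T6 23-24 | T3 24-25 | T6 25-26 | T3 26-27 | T6 27-28 | T3 28-30 |
Completion: T1=18  T2=14  T3=30  T4=10  T5=12  T6=28  T7=19
Turnaround(T3) = completion − arrival = 30 − 14 = 16

16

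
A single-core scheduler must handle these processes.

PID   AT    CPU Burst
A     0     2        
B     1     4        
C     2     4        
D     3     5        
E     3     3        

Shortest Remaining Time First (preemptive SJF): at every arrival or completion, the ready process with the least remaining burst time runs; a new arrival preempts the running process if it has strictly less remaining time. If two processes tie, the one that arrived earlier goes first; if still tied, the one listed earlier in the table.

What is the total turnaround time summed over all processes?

39

Schedule: | A 0-2 | B 2-6 | E 6-9 | C 9-13 | D 13-18 |
Completion: A=2  B=6  C=13  D=18  E=9
Turnaround (C−A): A=2  B=5  C=11  D=15  E=6
Turnaround = completion − arrival: A=2, B=5, C=11, D=15, E=6
Total turnaround = 2 + 5 + 11 + 15 + 6 = 39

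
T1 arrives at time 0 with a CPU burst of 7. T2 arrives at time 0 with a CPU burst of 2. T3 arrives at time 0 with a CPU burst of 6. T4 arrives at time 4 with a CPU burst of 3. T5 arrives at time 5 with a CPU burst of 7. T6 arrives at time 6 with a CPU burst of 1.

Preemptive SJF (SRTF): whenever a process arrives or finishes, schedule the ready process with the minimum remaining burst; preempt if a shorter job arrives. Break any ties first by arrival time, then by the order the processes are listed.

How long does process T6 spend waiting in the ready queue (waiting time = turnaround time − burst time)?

1

Schedule: | T2 0-2 | T3 2-4 | T4 4-7 | T6 7-8 | T3 8-12 | T1 12-19 | T5 19-26 |
Completion: T1=19  T2=2  T3=12  T4=7  T5=26  T6=8
Waiting(T6) = turnaround − burst = 2 − 1 = 1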